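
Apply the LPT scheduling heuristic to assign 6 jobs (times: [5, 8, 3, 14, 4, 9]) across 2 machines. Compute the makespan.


Sort jobs in decreasing order (LPT): [14, 9, 8, 5, 4, 3]
Assign each job to the least loaded machine:
  Machine 1: jobs [14, 5, 3], load = 22
  Machine 2: jobs [9, 8, 4], load = 21
Makespan = max load = 22

22


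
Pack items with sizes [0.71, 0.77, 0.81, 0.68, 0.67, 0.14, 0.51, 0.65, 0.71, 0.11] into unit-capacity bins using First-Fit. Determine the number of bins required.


Place items sequentially using First-Fit:
  Item 0.71 -> new Bin 1
  Item 0.77 -> new Bin 2
  Item 0.81 -> new Bin 3
  Item 0.68 -> new Bin 4
  Item 0.67 -> new Bin 5
  Item 0.14 -> Bin 1 (now 0.85)
  Item 0.51 -> new Bin 6
  Item 0.65 -> new Bin 7
  Item 0.71 -> new Bin 8
  Item 0.11 -> Bin 1 (now 0.96)
Total bins used = 8

8


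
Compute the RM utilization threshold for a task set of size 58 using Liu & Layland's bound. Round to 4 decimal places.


Compute 2^(1/58) = 1.0120225098
Subtract 1: 1.0120225098 - 1 = 0.0120225098
Multiply by n: 58 * 0.0120225098 = 0.6973055684
Round to 4 dp: 0.6973

0.6973


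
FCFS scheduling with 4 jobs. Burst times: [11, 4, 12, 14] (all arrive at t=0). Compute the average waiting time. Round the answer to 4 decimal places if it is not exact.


FCFS order (as given): [11, 4, 12, 14]
Waiting times:
  Job 1: wait = 0
  Job 2: wait = 11
  Job 3: wait = 15
  Job 4: wait = 27
Sum of waiting times = 53
Average waiting time = 53/4 = 13.25

13.25


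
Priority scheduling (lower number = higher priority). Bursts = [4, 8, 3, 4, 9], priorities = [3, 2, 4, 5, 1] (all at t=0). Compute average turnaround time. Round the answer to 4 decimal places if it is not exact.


Sort by priority (ascending = highest first):
Order: [(1, 9), (2, 8), (3, 4), (4, 3), (5, 4)]
Completion times:
  Priority 1, burst=9, C=9
  Priority 2, burst=8, C=17
  Priority 3, burst=4, C=21
  Priority 4, burst=3, C=24
  Priority 5, burst=4, C=28
Average turnaround = 99/5 = 19.8

19.8


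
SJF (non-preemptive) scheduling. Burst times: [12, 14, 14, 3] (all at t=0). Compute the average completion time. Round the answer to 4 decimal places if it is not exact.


SJF order (ascending): [3, 12, 14, 14]
Completion times:
  Job 1: burst=3, C=3
  Job 2: burst=12, C=15
  Job 3: burst=14, C=29
  Job 4: burst=14, C=43
Average completion = 90/4 = 22.5

22.5


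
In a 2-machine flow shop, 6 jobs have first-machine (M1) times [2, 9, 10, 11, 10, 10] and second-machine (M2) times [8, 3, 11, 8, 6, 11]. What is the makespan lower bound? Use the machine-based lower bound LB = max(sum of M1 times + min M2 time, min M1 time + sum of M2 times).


LB1 = sum(M1 times) + min(M2 times) = 52 + 3 = 55
LB2 = min(M1 times) + sum(M2 times) = 2 + 47 = 49
Lower bound = max(LB1, LB2) = max(55, 49) = 55

55


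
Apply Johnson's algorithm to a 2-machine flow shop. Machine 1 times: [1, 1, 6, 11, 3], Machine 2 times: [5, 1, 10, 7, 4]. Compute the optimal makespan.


Apply Johnson's rule:
  Group 1 (a <= b): [(1, 1, 5), (2, 1, 1), (5, 3, 4), (3, 6, 10)]
  Group 2 (a > b): [(4, 11, 7)]
Optimal job order: [1, 2, 5, 3, 4]
Schedule:
  Job 1: M1 done at 1, M2 done at 6
  Job 2: M1 done at 2, M2 done at 7
  Job 5: M1 done at 5, M2 done at 11
  Job 3: M1 done at 11, M2 done at 21
  Job 4: M1 done at 22, M2 done at 29
Makespan = 29

29


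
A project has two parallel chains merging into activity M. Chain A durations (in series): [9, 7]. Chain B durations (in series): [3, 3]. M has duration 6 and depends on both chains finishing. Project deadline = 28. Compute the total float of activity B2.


Forward pass: ES(B2) = sum of predecessors on chain B = 3
EF = ES + duration = 3 + 3 = 6
Backward pass: LF(M) = deadline = 28; LS(M) = 28 - 6 = 22
LF(B2) = LS(M) - sum(successors on chain B) = 22 - 0 = 22
LS = LF - duration = 22 - 3 = 19
Total float = LS - ES = 19 - 3 = 16

16


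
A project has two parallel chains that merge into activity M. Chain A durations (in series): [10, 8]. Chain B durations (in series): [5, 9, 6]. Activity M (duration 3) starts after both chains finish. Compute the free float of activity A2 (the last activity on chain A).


ES(A2) = sum of predecessors on chain A = 10
EF(A2) = ES + duration = 10 + 8 = 18
Successor of A2 is M. ES(M) = max(sum(A), sum(B)) = max(18, 20) = 20
Free float = ES(successor) - EF(current) = 20 - 18 = 2

2


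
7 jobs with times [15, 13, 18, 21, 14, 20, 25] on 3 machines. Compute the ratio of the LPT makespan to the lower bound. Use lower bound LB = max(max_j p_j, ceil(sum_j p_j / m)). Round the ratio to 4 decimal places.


LPT order: [25, 21, 20, 18, 15, 14, 13]
Machine loads after assignment: [39, 49, 38]
LPT makespan = 49
Lower bound = max(max_job, ceil(total/3)) = max(25, 42) = 42
Ratio = 49 / 42 = 1.1667

1.1667


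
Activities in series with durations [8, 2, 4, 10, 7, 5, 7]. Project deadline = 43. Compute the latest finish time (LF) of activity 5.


LF(activity 5) = deadline - sum of successor durations
Successors: activities 6 through 7 with durations [5, 7]
Sum of successor durations = 12
LF = 43 - 12 = 31

31


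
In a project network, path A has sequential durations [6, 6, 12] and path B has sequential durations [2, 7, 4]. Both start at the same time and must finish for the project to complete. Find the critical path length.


Path A total = 6 + 6 + 12 = 24
Path B total = 2 + 7 + 4 = 13
Critical path = longest path = max(24, 13) = 24

24


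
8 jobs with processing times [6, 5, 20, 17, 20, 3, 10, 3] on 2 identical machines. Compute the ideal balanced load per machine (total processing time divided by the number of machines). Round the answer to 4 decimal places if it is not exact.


Total processing time = 6 + 5 + 20 + 17 + 20 + 3 + 10 + 3 = 84
Number of machines = 2
Ideal balanced load = 84 / 2 = 42.0

42.0


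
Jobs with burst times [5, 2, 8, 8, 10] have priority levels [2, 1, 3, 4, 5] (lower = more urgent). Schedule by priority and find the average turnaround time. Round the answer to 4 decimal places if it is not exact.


Sort by priority (ascending = highest first):
Order: [(1, 2), (2, 5), (3, 8), (4, 8), (5, 10)]
Completion times:
  Priority 1, burst=2, C=2
  Priority 2, burst=5, C=7
  Priority 3, burst=8, C=15
  Priority 4, burst=8, C=23
  Priority 5, burst=10, C=33
Average turnaround = 80/5 = 16.0

16.0


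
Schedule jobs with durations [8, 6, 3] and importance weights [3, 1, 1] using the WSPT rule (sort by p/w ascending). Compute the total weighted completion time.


Compute p/w ratios and sort ascending (WSPT): [(8, 3), (3, 1), (6, 1)]
Compute weighted completion times:
  Job (p=8,w=3): C=8, w*C=3*8=24
  Job (p=3,w=1): C=11, w*C=1*11=11
  Job (p=6,w=1): C=17, w*C=1*17=17
Total weighted completion time = 52

52


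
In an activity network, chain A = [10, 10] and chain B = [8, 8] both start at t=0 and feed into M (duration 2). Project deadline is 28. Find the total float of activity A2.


Forward pass: ES(A2) = sum of predecessors on chain A = 10
EF = ES + duration = 10 + 10 = 20
Backward pass: LF(M) = deadline = 28; LS(M) = 28 - 2 = 26
LF(A2) = LS(M) - sum(successors on chain A) = 26 - 0 = 26
LS = LF - duration = 26 - 10 = 16
Total float = LS - ES = 16 - 10 = 6

6


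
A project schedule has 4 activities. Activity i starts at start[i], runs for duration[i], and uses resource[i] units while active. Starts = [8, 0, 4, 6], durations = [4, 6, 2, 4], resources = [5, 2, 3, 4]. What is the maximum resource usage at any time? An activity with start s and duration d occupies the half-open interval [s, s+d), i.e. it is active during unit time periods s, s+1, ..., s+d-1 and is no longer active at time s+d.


Each activity i is active on [start_i, start_i + duration_i).
Compute total resource usage per time slot:
  t=0: active resources = [2], total = 2
  t=1: active resources = [2], total = 2
  t=2: active resources = [2], total = 2
  t=3: active resources = [2], total = 2
  t=4: active resources = [2, 3], total = 5
  t=5: active resources = [2, 3], total = 5
  t=6: active resources = [4], total = 4
  t=7: active resources = [4], total = 4
  t=8: active resources = [5, 4], total = 9
  t=9: active resources = [5, 4], total = 9
  t=10: active resources = [5], total = 5
  t=11: active resources = [5], total = 5
Peak resource demand = 9

9


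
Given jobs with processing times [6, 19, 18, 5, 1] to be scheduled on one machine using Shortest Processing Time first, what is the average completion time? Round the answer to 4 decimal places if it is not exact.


Sort jobs by processing time (SPT order): [1, 5, 6, 18, 19]
Compute completion times sequentially:
  Job 1: processing = 1, completes at 1
  Job 2: processing = 5, completes at 6
  Job 3: processing = 6, completes at 12
  Job 4: processing = 18, completes at 30
  Job 5: processing = 19, completes at 49
Sum of completion times = 98
Average completion time = 98/5 = 19.6

19.6


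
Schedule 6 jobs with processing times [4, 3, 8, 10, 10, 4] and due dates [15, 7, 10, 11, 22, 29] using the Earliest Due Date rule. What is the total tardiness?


Sort by due date (EDD order): [(3, 7), (8, 10), (10, 11), (4, 15), (10, 22), (4, 29)]
Compute completion times and tardiness:
  Job 1: p=3, d=7, C=3, tardiness=max(0,3-7)=0
  Job 2: p=8, d=10, C=11, tardiness=max(0,11-10)=1
  Job 3: p=10, d=11, C=21, tardiness=max(0,21-11)=10
  Job 4: p=4, d=15, C=25, tardiness=max(0,25-15)=10
  Job 5: p=10, d=22, C=35, tardiness=max(0,35-22)=13
  Job 6: p=4, d=29, C=39, tardiness=max(0,39-29)=10
Total tardiness = 44

44


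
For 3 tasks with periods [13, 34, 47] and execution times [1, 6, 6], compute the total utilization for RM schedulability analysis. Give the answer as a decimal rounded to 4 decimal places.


Compute individual utilizations (exact fractions):
  Task 1: C/T = 1/13 (approx. 0.0769)
  Task 2: C/T = 6/34 = 3/17 (approx. 0.1765)
  Task 3: C/T = 6/47 (approx. 0.1277)
Total utilization U = 1/13 + 3/17 + 6/47 = 3958/10387
Rounded to 4 decimal places: U = 0.3811
RM (Liu & Layland) bound for 3 tasks = 0.779763; compare with U = 3958/10387 (approx. 0.381053)
U <= bound, so schedulable by RM sufficient condition.

0.3811


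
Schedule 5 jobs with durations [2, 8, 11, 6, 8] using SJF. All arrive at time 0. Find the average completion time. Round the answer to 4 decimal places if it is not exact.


SJF order (ascending): [2, 6, 8, 8, 11]
Completion times:
  Job 1: burst=2, C=2
  Job 2: burst=6, C=8
  Job 3: burst=8, C=16
  Job 4: burst=8, C=24
  Job 5: burst=11, C=35
Average completion = 85/5 = 17.0

17.0


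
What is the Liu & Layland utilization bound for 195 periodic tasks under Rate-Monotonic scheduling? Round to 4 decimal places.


Compute 2^(1/195) = 1.0035609260
Subtract 1: 1.0035609260 - 1 = 0.0035609260
Multiply by n: 195 * 0.0035609260 = 0.6943805700
Round to 4 dp: 0.6944

0.6944


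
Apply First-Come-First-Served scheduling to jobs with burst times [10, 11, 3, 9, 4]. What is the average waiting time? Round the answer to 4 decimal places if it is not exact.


FCFS order (as given): [10, 11, 3, 9, 4]
Waiting times:
  Job 1: wait = 0
  Job 2: wait = 10
  Job 3: wait = 21
  Job 4: wait = 24
  Job 5: wait = 33
Sum of waiting times = 88
Average waiting time = 88/5 = 17.6

17.6


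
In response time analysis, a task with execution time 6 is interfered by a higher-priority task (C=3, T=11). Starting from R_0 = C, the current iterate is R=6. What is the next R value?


R_next = C + ceil(R_prev / T_hp) * C_hp
ceil(6 / 11) = ceil(0.5455) = 1
Interference = 1 * 3 = 3
R_next = 6 + 3 = 9

9


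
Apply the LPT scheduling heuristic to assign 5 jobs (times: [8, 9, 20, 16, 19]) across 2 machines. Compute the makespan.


Sort jobs in decreasing order (LPT): [20, 19, 16, 9, 8]
Assign each job to the least loaded machine:
  Machine 1: jobs [20, 9, 8], load = 37
  Machine 2: jobs [19, 16], load = 35
Makespan = max load = 37

37


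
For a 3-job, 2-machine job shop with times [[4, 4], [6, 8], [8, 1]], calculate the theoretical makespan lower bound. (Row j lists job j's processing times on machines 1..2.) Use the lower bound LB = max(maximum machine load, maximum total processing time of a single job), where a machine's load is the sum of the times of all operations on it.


Machine loads:
  Machine 1: 4 + 6 + 8 = 18
  Machine 2: 4 + 8 + 1 = 13
Max machine load = 18
Job totals:
  Job 1: 8
  Job 2: 14
  Job 3: 9
Max job total = 14
Lower bound = max(18, 14) = 18

18


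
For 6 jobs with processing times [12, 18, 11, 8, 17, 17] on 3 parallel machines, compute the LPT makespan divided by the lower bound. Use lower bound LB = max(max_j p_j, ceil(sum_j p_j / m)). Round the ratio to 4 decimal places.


LPT order: [18, 17, 17, 12, 11, 8]
Machine loads after assignment: [26, 29, 28]
LPT makespan = 29
Lower bound = max(max_job, ceil(total/3)) = max(18, 28) = 28
Ratio = 29 / 28 = 1.0357

1.0357


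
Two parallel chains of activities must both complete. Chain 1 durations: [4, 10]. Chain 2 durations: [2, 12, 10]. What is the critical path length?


Path A total = 4 + 10 = 14
Path B total = 2 + 12 + 10 = 24
Critical path = longest path = max(14, 24) = 24

24


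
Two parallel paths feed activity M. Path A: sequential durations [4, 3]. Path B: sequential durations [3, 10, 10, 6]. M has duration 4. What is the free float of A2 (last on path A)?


ES(A2) = sum of predecessors on chain A = 4
EF(A2) = ES + duration = 4 + 3 = 7
Successor of A2 is M. ES(M) = max(sum(A), sum(B)) = max(7, 29) = 29
Free float = ES(successor) - EF(current) = 29 - 7 = 22

22


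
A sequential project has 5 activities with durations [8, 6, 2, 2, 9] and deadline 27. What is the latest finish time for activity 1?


LF(activity 1) = deadline - sum of successor durations
Successors: activities 2 through 5 with durations [6, 2, 2, 9]
Sum of successor durations = 19
LF = 27 - 19 = 8

8


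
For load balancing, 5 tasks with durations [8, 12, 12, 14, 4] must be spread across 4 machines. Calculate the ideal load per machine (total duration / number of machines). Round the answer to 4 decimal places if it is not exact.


Total processing time = 8 + 12 + 12 + 14 + 4 = 50
Number of machines = 4
Ideal balanced load = 50 / 4 = 12.5

12.5


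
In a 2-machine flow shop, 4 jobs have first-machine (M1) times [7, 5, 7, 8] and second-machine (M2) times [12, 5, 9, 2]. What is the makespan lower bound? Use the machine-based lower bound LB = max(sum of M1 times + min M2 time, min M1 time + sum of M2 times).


LB1 = sum(M1 times) + min(M2 times) = 27 + 2 = 29
LB2 = min(M1 times) + sum(M2 times) = 5 + 28 = 33
Lower bound = max(LB1, LB2) = max(29, 33) = 33

33


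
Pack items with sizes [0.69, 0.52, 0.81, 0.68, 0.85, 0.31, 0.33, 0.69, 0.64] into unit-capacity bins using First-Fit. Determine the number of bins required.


Place items sequentially using First-Fit:
  Item 0.69 -> new Bin 1
  Item 0.52 -> new Bin 2
  Item 0.81 -> new Bin 3
  Item 0.68 -> new Bin 4
  Item 0.85 -> new Bin 5
  Item 0.31 -> Bin 1 (now 1.0)
  Item 0.33 -> Bin 2 (now 0.85)
  Item 0.69 -> new Bin 6
  Item 0.64 -> new Bin 7
Total bins used = 7

7


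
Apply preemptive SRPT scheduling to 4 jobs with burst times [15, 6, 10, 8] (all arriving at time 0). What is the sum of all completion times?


Since all jobs arrive at t=0, SRPT equals SPT ordering.
SPT order: [6, 8, 10, 15]
Completion times:
  Job 1: p=6, C=6
  Job 2: p=8, C=14
  Job 3: p=10, C=24
  Job 4: p=15, C=39
Total completion time = 6 + 14 + 24 + 39 = 83

83


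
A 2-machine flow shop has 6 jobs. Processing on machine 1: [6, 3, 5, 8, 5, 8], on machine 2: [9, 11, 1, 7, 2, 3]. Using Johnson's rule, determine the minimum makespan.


Apply Johnson's rule:
  Group 1 (a <= b): [(2, 3, 11), (1, 6, 9)]
  Group 2 (a > b): [(4, 8, 7), (6, 8, 3), (5, 5, 2), (3, 5, 1)]
Optimal job order: [2, 1, 4, 6, 5, 3]
Schedule:
  Job 2: M1 done at 3, M2 done at 14
  Job 1: M1 done at 9, M2 done at 23
  Job 4: M1 done at 17, M2 done at 30
  Job 6: M1 done at 25, M2 done at 33
  Job 5: M1 done at 30, M2 done at 35
  Job 3: M1 done at 35, M2 done at 36
Makespan = 36

36


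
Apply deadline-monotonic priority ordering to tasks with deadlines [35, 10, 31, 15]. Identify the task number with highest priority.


Sort tasks by relative deadline (ascending):
  Task 2: deadline = 10
  Task 4: deadline = 15
  Task 3: deadline = 31
  Task 1: deadline = 35
Priority order (highest first): [2, 4, 3, 1]
Highest priority task = 2

2


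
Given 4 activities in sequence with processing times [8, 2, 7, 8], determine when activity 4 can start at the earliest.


Activity 4 starts after activities 1 through 3 complete.
Predecessor durations: [8, 2, 7]
ES = 8 + 2 + 7 = 17

17


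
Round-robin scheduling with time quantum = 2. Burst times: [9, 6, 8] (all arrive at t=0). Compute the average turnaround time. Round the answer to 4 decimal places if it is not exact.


Time quantum = 2
Execution trace:
  J1 runs 2 units, time = 2
  J2 runs 2 units, time = 4
  J3 runs 2 units, time = 6
  J1 runs 2 units, time = 8
  J2 runs 2 units, time = 10
  J3 runs 2 units, time = 12
  J1 runs 2 units, time = 14
  J2 runs 2 units, time = 16
  J3 runs 2 units, time = 18
  J1 runs 2 units, time = 20
  J3 runs 2 units, time = 22
  J1 runs 1 units, time = 23
Finish times: [23, 16, 22]
Average turnaround = 61/3 = 20.3333

20.3333


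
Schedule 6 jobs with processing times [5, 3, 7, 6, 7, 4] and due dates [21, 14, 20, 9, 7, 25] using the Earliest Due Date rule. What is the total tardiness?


Sort by due date (EDD order): [(7, 7), (6, 9), (3, 14), (7, 20), (5, 21), (4, 25)]
Compute completion times and tardiness:
  Job 1: p=7, d=7, C=7, tardiness=max(0,7-7)=0
  Job 2: p=6, d=9, C=13, tardiness=max(0,13-9)=4
  Job 3: p=3, d=14, C=16, tardiness=max(0,16-14)=2
  Job 4: p=7, d=20, C=23, tardiness=max(0,23-20)=3
  Job 5: p=5, d=21, C=28, tardiness=max(0,28-21)=7
  Job 6: p=4, d=25, C=32, tardiness=max(0,32-25)=7
Total tardiness = 23

23


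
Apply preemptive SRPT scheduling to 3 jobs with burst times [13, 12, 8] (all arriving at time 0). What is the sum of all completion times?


Since all jobs arrive at t=0, SRPT equals SPT ordering.
SPT order: [8, 12, 13]
Completion times:
  Job 1: p=8, C=8
  Job 2: p=12, C=20
  Job 3: p=13, C=33
Total completion time = 8 + 20 + 33 = 61

61


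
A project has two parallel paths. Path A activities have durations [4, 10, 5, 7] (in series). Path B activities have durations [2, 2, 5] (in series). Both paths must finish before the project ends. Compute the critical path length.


Path A total = 4 + 10 + 5 + 7 = 26
Path B total = 2 + 2 + 5 = 9
Critical path = longest path = max(26, 9) = 26

26


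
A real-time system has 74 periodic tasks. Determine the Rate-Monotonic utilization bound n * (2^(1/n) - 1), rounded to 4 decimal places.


Compute 2^(1/74) = 1.0094108601
Subtract 1: 1.0094108601 - 1 = 0.0094108601
Multiply by n: 74 * 0.0094108601 = 0.6964036474
Round to 4 dp: 0.6964

0.6964


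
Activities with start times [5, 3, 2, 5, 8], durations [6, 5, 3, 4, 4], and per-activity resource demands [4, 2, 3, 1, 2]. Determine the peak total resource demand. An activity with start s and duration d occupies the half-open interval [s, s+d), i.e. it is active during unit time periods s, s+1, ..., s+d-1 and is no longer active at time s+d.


Each activity i is active on [start_i, start_i + duration_i).
Compute total resource usage per time slot:
  t=0: active resources = [], total = 0
  t=1: active resources = [], total = 0
  t=2: active resources = [3], total = 3
  t=3: active resources = [2, 3], total = 5
  t=4: active resources = [2, 3], total = 5
  t=5: active resources = [4, 2, 1], total = 7
  t=6: active resources = [4, 2, 1], total = 7
  t=7: active resources = [4, 2, 1], total = 7
  t=8: active resources = [4, 1, 2], total = 7
  t=9: active resources = [4, 2], total = 6
  t=10: active resources = [4, 2], total = 6
  t=11: active resources = [2], total = 2
Peak resource demand = 7

7


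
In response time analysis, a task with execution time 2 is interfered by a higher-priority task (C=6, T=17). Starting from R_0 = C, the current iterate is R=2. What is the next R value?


R_next = C + ceil(R_prev / T_hp) * C_hp
ceil(2 / 17) = ceil(0.1176) = 1
Interference = 1 * 6 = 6
R_next = 2 + 6 = 8

8


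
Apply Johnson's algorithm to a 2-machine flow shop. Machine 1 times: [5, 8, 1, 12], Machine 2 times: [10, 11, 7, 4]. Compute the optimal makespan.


Apply Johnson's rule:
  Group 1 (a <= b): [(3, 1, 7), (1, 5, 10), (2, 8, 11)]
  Group 2 (a > b): [(4, 12, 4)]
Optimal job order: [3, 1, 2, 4]
Schedule:
  Job 3: M1 done at 1, M2 done at 8
  Job 1: M1 done at 6, M2 done at 18
  Job 2: M1 done at 14, M2 done at 29
  Job 4: M1 done at 26, M2 done at 33
Makespan = 33

33


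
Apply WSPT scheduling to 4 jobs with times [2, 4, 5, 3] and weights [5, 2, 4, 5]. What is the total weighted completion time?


Compute p/w ratios and sort ascending (WSPT): [(2, 5), (3, 5), (5, 4), (4, 2)]
Compute weighted completion times:
  Job (p=2,w=5): C=2, w*C=5*2=10
  Job (p=3,w=5): C=5, w*C=5*5=25
  Job (p=5,w=4): C=10, w*C=4*10=40
  Job (p=4,w=2): C=14, w*C=2*14=28
Total weighted completion time = 103

103


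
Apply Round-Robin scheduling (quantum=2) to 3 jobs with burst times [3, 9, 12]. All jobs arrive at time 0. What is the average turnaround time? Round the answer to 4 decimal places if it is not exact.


Time quantum = 2
Execution trace:
  J1 runs 2 units, time = 2
  J2 runs 2 units, time = 4
  J3 runs 2 units, time = 6
  J1 runs 1 units, time = 7
  J2 runs 2 units, time = 9
  J3 runs 2 units, time = 11
  J2 runs 2 units, time = 13
  J3 runs 2 units, time = 15
  J2 runs 2 units, time = 17
  J3 runs 2 units, time = 19
  J2 runs 1 units, time = 20
  J3 runs 2 units, time = 22
  J3 runs 2 units, time = 24
Finish times: [7, 20, 24]
Average turnaround = 51/3 = 17.0

17.0


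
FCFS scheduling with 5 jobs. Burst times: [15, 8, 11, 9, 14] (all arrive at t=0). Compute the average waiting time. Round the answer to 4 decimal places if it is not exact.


FCFS order (as given): [15, 8, 11, 9, 14]
Waiting times:
  Job 1: wait = 0
  Job 2: wait = 15
  Job 3: wait = 23
  Job 4: wait = 34
  Job 5: wait = 43
Sum of waiting times = 115
Average waiting time = 115/5 = 23.0

23.0


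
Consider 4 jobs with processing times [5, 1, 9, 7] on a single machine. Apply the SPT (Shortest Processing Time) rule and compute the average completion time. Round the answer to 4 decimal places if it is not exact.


Sort jobs by processing time (SPT order): [1, 5, 7, 9]
Compute completion times sequentially:
  Job 1: processing = 1, completes at 1
  Job 2: processing = 5, completes at 6
  Job 3: processing = 7, completes at 13
  Job 4: processing = 9, completes at 22
Sum of completion times = 42
Average completion time = 42/4 = 10.5

10.5


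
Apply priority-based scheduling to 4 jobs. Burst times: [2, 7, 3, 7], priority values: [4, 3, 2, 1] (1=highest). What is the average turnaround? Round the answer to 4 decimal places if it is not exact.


Sort by priority (ascending = highest first):
Order: [(1, 7), (2, 3), (3, 7), (4, 2)]
Completion times:
  Priority 1, burst=7, C=7
  Priority 2, burst=3, C=10
  Priority 3, burst=7, C=17
  Priority 4, burst=2, C=19
Average turnaround = 53/4 = 13.25

13.25


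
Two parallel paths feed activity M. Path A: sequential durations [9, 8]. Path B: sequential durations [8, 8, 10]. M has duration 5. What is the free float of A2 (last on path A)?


ES(A2) = sum of predecessors on chain A = 9
EF(A2) = ES + duration = 9 + 8 = 17
Successor of A2 is M. ES(M) = max(sum(A), sum(B)) = max(17, 26) = 26
Free float = ES(successor) - EF(current) = 26 - 17 = 9

9


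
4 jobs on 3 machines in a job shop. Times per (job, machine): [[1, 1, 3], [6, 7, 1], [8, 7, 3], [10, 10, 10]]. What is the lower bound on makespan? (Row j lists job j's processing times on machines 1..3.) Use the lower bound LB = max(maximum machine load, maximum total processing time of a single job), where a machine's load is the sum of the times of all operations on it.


Machine loads:
  Machine 1: 1 + 6 + 8 + 10 = 25
  Machine 2: 1 + 7 + 7 + 10 = 25
  Machine 3: 3 + 1 + 3 + 10 = 17
Max machine load = 25
Job totals:
  Job 1: 5
  Job 2: 14
  Job 3: 18
  Job 4: 30
Max job total = 30
Lower bound = max(25, 30) = 30

30


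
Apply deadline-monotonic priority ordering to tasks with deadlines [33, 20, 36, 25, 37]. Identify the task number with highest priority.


Sort tasks by relative deadline (ascending):
  Task 2: deadline = 20
  Task 4: deadline = 25
  Task 1: deadline = 33
  Task 3: deadline = 36
  Task 5: deadline = 37
Priority order (highest first): [2, 4, 1, 3, 5]
Highest priority task = 2

2


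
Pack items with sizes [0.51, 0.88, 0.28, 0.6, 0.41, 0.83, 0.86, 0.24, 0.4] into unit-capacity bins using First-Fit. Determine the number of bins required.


Place items sequentially using First-Fit:
  Item 0.51 -> new Bin 1
  Item 0.88 -> new Bin 2
  Item 0.28 -> Bin 1 (now 0.79)
  Item 0.6 -> new Bin 3
  Item 0.41 -> new Bin 4
  Item 0.83 -> new Bin 5
  Item 0.86 -> new Bin 6
  Item 0.24 -> Bin 3 (now 0.84)
  Item 0.4 -> Bin 4 (now 0.81)
Total bins used = 6

6


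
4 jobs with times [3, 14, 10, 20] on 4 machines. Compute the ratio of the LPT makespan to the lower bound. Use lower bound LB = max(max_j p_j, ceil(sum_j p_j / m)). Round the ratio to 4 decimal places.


LPT order: [20, 14, 10, 3]
Machine loads after assignment: [20, 14, 10, 3]
LPT makespan = 20
Lower bound = max(max_job, ceil(total/4)) = max(20, 12) = 20
Ratio = 20 / 20 = 1.0

1.0


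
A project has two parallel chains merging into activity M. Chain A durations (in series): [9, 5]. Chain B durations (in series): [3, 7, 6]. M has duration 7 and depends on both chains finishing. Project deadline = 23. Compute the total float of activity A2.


Forward pass: ES(A2) = sum of predecessors on chain A = 9
EF = ES + duration = 9 + 5 = 14
Backward pass: LF(M) = deadline = 23; LS(M) = 23 - 7 = 16
LF(A2) = LS(M) - sum(successors on chain A) = 16 - 0 = 16
LS = LF - duration = 16 - 5 = 11
Total float = LS - ES = 11 - 9 = 2

2


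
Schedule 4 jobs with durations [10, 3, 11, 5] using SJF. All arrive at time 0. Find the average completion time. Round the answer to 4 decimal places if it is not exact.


SJF order (ascending): [3, 5, 10, 11]
Completion times:
  Job 1: burst=3, C=3
  Job 2: burst=5, C=8
  Job 3: burst=10, C=18
  Job 4: burst=11, C=29
Average completion = 58/4 = 14.5

14.5


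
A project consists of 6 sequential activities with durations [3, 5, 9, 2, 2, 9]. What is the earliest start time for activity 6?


Activity 6 starts after activities 1 through 5 complete.
Predecessor durations: [3, 5, 9, 2, 2]
ES = 3 + 5 + 9 + 2 + 2 = 21

21


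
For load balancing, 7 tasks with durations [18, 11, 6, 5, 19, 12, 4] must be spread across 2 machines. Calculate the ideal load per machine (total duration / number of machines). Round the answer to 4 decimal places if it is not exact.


Total processing time = 18 + 11 + 6 + 5 + 19 + 12 + 4 = 75
Number of machines = 2
Ideal balanced load = 75 / 2 = 37.5

37.5


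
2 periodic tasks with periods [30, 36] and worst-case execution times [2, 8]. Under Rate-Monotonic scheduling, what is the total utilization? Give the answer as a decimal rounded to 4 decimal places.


Compute individual utilizations (exact fractions):
  Task 1: C/T = 2/30 = 1/15 (approx. 0.0667)
  Task 2: C/T = 8/36 = 2/9 (approx. 0.2222)
Total utilization U = 1/15 + 2/9 = 13/45
Rounded to 4 decimal places: U = 0.2889
RM (Liu & Layland) bound for 2 tasks = 0.828427; compare with U = 13/45 (approx. 0.288889)
U <= bound, so schedulable by RM sufficient condition.

0.2889


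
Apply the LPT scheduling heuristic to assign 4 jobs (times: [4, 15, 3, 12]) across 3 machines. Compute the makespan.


Sort jobs in decreasing order (LPT): [15, 12, 4, 3]
Assign each job to the least loaded machine:
  Machine 1: jobs [15], load = 15
  Machine 2: jobs [12], load = 12
  Machine 3: jobs [4, 3], load = 7
Makespan = max load = 15

15


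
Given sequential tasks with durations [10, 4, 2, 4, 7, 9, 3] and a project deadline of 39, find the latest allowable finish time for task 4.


LF(activity 4) = deadline - sum of successor durations
Successors: activities 5 through 7 with durations [7, 9, 3]
Sum of successor durations = 19
LF = 39 - 19 = 20

20


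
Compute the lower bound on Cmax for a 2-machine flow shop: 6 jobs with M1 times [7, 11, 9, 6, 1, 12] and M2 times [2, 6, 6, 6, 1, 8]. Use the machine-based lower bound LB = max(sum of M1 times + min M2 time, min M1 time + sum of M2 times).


LB1 = sum(M1 times) + min(M2 times) = 46 + 1 = 47
LB2 = min(M1 times) + sum(M2 times) = 1 + 29 = 30
Lower bound = max(LB1, LB2) = max(47, 30) = 47

47


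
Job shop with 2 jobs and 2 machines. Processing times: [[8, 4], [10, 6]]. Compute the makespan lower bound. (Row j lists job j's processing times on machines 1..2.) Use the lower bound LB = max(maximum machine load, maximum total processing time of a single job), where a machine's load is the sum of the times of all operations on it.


Machine loads:
  Machine 1: 8 + 10 = 18
  Machine 2: 4 + 6 = 10
Max machine load = 18
Job totals:
  Job 1: 12
  Job 2: 16
Max job total = 16
Lower bound = max(18, 16) = 18

18


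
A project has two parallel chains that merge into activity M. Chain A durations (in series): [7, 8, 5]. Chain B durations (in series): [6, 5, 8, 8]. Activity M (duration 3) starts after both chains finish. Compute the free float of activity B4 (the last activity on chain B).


ES(B4) = sum of predecessors on chain B = 19
EF(B4) = ES + duration = 19 + 8 = 27
Successor of B4 is M. ES(M) = max(sum(A), sum(B)) = max(20, 27) = 27
Free float = ES(successor) - EF(current) = 27 - 27 = 0

0


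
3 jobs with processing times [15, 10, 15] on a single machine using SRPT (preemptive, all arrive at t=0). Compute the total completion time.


Since all jobs arrive at t=0, SRPT equals SPT ordering.
SPT order: [10, 15, 15]
Completion times:
  Job 1: p=10, C=10
  Job 2: p=15, C=25
  Job 3: p=15, C=40
Total completion time = 10 + 25 + 40 = 75

75


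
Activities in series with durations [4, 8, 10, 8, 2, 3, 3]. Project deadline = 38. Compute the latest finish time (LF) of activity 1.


LF(activity 1) = deadline - sum of successor durations
Successors: activities 2 through 7 with durations [8, 10, 8, 2, 3, 3]
Sum of successor durations = 34
LF = 38 - 34 = 4

4


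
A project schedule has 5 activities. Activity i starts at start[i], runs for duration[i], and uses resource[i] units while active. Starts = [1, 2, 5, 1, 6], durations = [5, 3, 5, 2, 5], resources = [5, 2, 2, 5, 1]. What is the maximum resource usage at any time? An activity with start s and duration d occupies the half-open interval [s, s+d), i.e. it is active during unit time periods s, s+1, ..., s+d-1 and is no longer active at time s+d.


Each activity i is active on [start_i, start_i + duration_i).
Compute total resource usage per time slot:
  t=0: active resources = [], total = 0
  t=1: active resources = [5, 5], total = 10
  t=2: active resources = [5, 2, 5], total = 12
  t=3: active resources = [5, 2], total = 7
  t=4: active resources = [5, 2], total = 7
  t=5: active resources = [5, 2], total = 7
  t=6: active resources = [2, 1], total = 3
  t=7: active resources = [2, 1], total = 3
  t=8: active resources = [2, 1], total = 3
  t=9: active resources = [2, 1], total = 3
  t=10: active resources = [1], total = 1
Peak resource demand = 12

12


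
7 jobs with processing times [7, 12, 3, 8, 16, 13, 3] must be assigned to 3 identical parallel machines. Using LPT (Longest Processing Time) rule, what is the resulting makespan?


Sort jobs in decreasing order (LPT): [16, 13, 12, 8, 7, 3, 3]
Assign each job to the least loaded machine:
  Machine 1: jobs [16, 3, 3], load = 22
  Machine 2: jobs [13, 7], load = 20
  Machine 3: jobs [12, 8], load = 20
Makespan = max load = 22

22


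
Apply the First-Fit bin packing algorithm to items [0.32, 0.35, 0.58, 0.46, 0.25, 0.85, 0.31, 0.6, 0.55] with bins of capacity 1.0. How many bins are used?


Place items sequentially using First-Fit:
  Item 0.32 -> new Bin 1
  Item 0.35 -> Bin 1 (now 0.67)
  Item 0.58 -> new Bin 2
  Item 0.46 -> new Bin 3
  Item 0.25 -> Bin 1 (now 0.92)
  Item 0.85 -> new Bin 4
  Item 0.31 -> Bin 2 (now 0.89)
  Item 0.6 -> new Bin 5
  Item 0.55 -> new Bin 6
Total bins used = 6

6


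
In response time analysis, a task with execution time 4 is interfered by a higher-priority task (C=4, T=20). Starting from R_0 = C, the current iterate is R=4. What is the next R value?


R_next = C + ceil(R_prev / T_hp) * C_hp
ceil(4 / 20) = ceil(0.2) = 1
Interference = 1 * 4 = 4
R_next = 4 + 4 = 8

8


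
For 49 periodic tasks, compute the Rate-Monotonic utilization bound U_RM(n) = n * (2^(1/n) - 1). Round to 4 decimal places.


Compute 2^(1/49) = 1.0142463870
Subtract 1: 1.0142463870 - 1 = 0.0142463870
Multiply by n: 49 * 0.0142463870 = 0.6980729630
Round to 4 dp: 0.6981

0.6981


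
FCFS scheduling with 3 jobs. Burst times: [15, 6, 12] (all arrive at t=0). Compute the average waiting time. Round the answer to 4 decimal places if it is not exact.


FCFS order (as given): [15, 6, 12]
Waiting times:
  Job 1: wait = 0
  Job 2: wait = 15
  Job 3: wait = 21
Sum of waiting times = 36
Average waiting time = 36/3 = 12.0

12.0


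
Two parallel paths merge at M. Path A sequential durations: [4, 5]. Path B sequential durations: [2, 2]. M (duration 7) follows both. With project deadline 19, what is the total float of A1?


Forward pass: ES(A1) = sum of predecessors on chain A = 0
EF = ES + duration = 0 + 4 = 4
Backward pass: LF(M) = deadline = 19; LS(M) = 19 - 7 = 12
LF(A1) = LS(M) - sum(successors on chain A) = 12 - 5 = 7
LS = LF - duration = 7 - 4 = 3
Total float = LS - ES = 3 - 0 = 3

3


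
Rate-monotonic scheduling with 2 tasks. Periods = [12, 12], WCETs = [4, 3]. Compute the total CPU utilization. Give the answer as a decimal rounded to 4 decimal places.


Compute individual utilizations (exact fractions):
  Task 1: C/T = 4/12 = 1/3 (approx. 0.3333)
  Task 2: C/T = 3/12 = 1/4 (approx. 0.25)
Total utilization U = 1/3 + 1/4 = 7/12
Rounded to 4 decimal places: U = 0.5833
RM (Liu & Layland) bound for 2 tasks = 0.828427; compare with U = 7/12 (approx. 0.583333)
U <= bound, so schedulable by RM sufficient condition.

0.5833


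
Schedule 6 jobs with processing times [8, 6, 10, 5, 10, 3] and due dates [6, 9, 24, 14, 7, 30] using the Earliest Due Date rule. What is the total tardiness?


Sort by due date (EDD order): [(8, 6), (10, 7), (6, 9), (5, 14), (10, 24), (3, 30)]
Compute completion times and tardiness:
  Job 1: p=8, d=6, C=8, tardiness=max(0,8-6)=2
  Job 2: p=10, d=7, C=18, tardiness=max(0,18-7)=11
  Job 3: p=6, d=9, C=24, tardiness=max(0,24-9)=15
  Job 4: p=5, d=14, C=29, tardiness=max(0,29-14)=15
  Job 5: p=10, d=24, C=39, tardiness=max(0,39-24)=15
  Job 6: p=3, d=30, C=42, tardiness=max(0,42-30)=12
Total tardiness = 70

70


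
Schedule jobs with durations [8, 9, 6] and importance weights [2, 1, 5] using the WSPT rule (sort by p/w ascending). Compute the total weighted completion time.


Compute p/w ratios and sort ascending (WSPT): [(6, 5), (8, 2), (9, 1)]
Compute weighted completion times:
  Job (p=6,w=5): C=6, w*C=5*6=30
  Job (p=8,w=2): C=14, w*C=2*14=28
  Job (p=9,w=1): C=23, w*C=1*23=23
Total weighted completion time = 81

81


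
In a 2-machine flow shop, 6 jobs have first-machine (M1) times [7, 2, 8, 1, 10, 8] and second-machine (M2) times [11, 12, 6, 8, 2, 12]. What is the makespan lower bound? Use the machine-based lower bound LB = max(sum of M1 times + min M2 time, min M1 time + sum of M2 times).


LB1 = sum(M1 times) + min(M2 times) = 36 + 2 = 38
LB2 = min(M1 times) + sum(M2 times) = 1 + 51 = 52
Lower bound = max(LB1, LB2) = max(38, 52) = 52

52


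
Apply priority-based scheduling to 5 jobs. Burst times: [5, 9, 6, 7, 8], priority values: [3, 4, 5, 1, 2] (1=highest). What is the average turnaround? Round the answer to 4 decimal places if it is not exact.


Sort by priority (ascending = highest first):
Order: [(1, 7), (2, 8), (3, 5), (4, 9), (5, 6)]
Completion times:
  Priority 1, burst=7, C=7
  Priority 2, burst=8, C=15
  Priority 3, burst=5, C=20
  Priority 4, burst=9, C=29
  Priority 5, burst=6, C=35
Average turnaround = 106/5 = 21.2

21.2


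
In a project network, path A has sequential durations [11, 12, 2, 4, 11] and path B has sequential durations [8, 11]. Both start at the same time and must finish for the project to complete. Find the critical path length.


Path A total = 11 + 12 + 2 + 4 + 11 = 40
Path B total = 8 + 11 = 19
Critical path = longest path = max(40, 19) = 40

40


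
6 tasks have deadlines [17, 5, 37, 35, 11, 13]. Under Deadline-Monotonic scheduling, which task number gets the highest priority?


Sort tasks by relative deadline (ascending):
  Task 2: deadline = 5
  Task 5: deadline = 11
  Task 6: deadline = 13
  Task 1: deadline = 17
  Task 4: deadline = 35
  Task 3: deadline = 37
Priority order (highest first): [2, 5, 6, 1, 4, 3]
Highest priority task = 2

2


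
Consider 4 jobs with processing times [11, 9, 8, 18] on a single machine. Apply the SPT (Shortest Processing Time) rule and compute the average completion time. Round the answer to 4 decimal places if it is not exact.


Sort jobs by processing time (SPT order): [8, 9, 11, 18]
Compute completion times sequentially:
  Job 1: processing = 8, completes at 8
  Job 2: processing = 9, completes at 17
  Job 3: processing = 11, completes at 28
  Job 4: processing = 18, completes at 46
Sum of completion times = 99
Average completion time = 99/4 = 24.75

24.75


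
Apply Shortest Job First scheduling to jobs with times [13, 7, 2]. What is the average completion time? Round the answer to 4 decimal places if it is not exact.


SJF order (ascending): [2, 7, 13]
Completion times:
  Job 1: burst=2, C=2
  Job 2: burst=7, C=9
  Job 3: burst=13, C=22
Average completion = 33/3 = 11.0

11.0


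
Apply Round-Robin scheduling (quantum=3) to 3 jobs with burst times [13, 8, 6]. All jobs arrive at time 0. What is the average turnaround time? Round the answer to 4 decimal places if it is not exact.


Time quantum = 3
Execution trace:
  J1 runs 3 units, time = 3
  J2 runs 3 units, time = 6
  J3 runs 3 units, time = 9
  J1 runs 3 units, time = 12
  J2 runs 3 units, time = 15
  J3 runs 3 units, time = 18
  J1 runs 3 units, time = 21
  J2 runs 2 units, time = 23
  J1 runs 3 units, time = 26
  J1 runs 1 units, time = 27
Finish times: [27, 23, 18]
Average turnaround = 68/3 = 22.6667

22.6667


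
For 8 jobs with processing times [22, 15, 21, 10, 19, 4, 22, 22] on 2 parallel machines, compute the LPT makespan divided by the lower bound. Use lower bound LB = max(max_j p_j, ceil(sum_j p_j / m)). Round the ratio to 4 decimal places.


LPT order: [22, 22, 22, 21, 19, 15, 10, 4]
Machine loads after assignment: [69, 66]
LPT makespan = 69
Lower bound = max(max_job, ceil(total/2)) = max(22, 68) = 68
Ratio = 69 / 68 = 1.0147

1.0147


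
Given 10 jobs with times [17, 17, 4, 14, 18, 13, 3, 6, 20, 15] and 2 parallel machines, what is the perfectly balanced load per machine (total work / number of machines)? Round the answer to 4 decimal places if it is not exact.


Total processing time = 17 + 17 + 4 + 14 + 18 + 13 + 3 + 6 + 20 + 15 = 127
Number of machines = 2
Ideal balanced load = 127 / 2 = 63.5

63.5


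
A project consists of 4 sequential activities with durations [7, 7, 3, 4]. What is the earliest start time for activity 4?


Activity 4 starts after activities 1 through 3 complete.
Predecessor durations: [7, 7, 3]
ES = 7 + 7 + 3 = 17

17


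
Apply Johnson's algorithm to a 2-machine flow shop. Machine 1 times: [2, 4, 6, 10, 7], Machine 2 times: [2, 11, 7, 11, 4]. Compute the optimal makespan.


Apply Johnson's rule:
  Group 1 (a <= b): [(1, 2, 2), (2, 4, 11), (3, 6, 7), (4, 10, 11)]
  Group 2 (a > b): [(5, 7, 4)]
Optimal job order: [1, 2, 3, 4, 5]
Schedule:
  Job 1: M1 done at 2, M2 done at 4
  Job 2: M1 done at 6, M2 done at 17
  Job 3: M1 done at 12, M2 done at 24
  Job 4: M1 done at 22, M2 done at 35
  Job 5: M1 done at 29, M2 done at 39
Makespan = 39

39
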